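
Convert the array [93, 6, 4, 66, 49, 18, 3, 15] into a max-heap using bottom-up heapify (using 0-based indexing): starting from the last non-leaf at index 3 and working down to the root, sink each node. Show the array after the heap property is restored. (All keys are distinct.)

sift down from index 3: already satisfies heap property
sift down from index 2:
  4 vs larger child 18 at index 5, swap → [93, 6, 18, 66, 49, 4, 3, 15]
sift down from index 1:
  6 vs larger child 66 at index 3, swap → [93, 66, 18, 6, 49, 4, 3, 15]
  6 vs only child 15 at index 7, swap → [93, 66, 18, 15, 49, 4, 3, 6]
sift down from index 0: already satisfies heap property

[93, 66, 18, 15, 49, 4, 3, 6]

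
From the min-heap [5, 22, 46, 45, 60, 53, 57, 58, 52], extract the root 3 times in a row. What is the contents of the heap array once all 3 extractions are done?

extract-min #1 returns 5:
  remove root 5; move last element 52 to root → [52, 22, 46, 45, 60, 53, 57, 58]
  52 vs smaller child 22 at index 1, swap → [22, 52, 46, 45, 60, 53, 57, 58]
  52 vs smaller child 45 at index 3, swap → [22, 45, 46, 52, 60, 53, 57, 58]
extract-min #2 returns 22:
  remove root 22; move last element 58 to root → [58, 45, 46, 52, 60, 53, 57]
  58 vs smaller child 45 at index 1, swap → [45, 58, 46, 52, 60, 53, 57]
  58 vs smaller child 52 at index 3, swap → [45, 52, 46, 58, 60, 53, 57]
extract-min #3 returns 45:
  remove root 45; move last element 57 to root → [57, 52, 46, 58, 60, 53]
  57 vs smaller child 46 at index 2, swap → [46, 52, 57, 58, 60, 53]
  57 vs only child 53 at index 5, swap → [46, 52, 53, 58, 60, 57]

[46, 52, 53, 58, 60, 57]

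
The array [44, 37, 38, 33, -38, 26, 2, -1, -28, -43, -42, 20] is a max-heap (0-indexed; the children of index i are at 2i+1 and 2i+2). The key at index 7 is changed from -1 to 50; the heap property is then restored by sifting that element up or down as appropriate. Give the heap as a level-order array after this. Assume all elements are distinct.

[50, 44, 38, 37, -38, 26, 2, 33, -28, -43, -42, 20]

set index 7 from -1 to 50 → [44, 37, 38, 33, -38, 26, 2, 50, -28, -43, -42, 20]
50 > parent 33 at index 3, swap → [44, 37, 38, 50, -38, 26, 2, 33, -28, -43, -42, 20]
50 > parent 37 at index 1, swap → [44, 50, 38, 37, -38, 26, 2, 33, -28, -43, -42, 20]
50 > parent 44 at index 0, swap → [50, 44, 38, 37, -38, 26, 2, 33, -28, -43, -42, 20]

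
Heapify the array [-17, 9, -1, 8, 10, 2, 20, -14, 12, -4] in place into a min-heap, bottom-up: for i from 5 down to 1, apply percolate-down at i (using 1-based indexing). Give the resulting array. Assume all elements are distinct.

sift down from index 5:
  10 vs only child -4 at index 10, swap → [-17, 9, -1, 8, -4, 2, 20, -14, 12, 10]
sift down from index 4:
  8 vs smaller child -14 at index 8, swap → [-17, 9, -1, -14, -4, 2, 20, 8, 12, 10]
sift down from index 3: already satisfies heap property
sift down from index 2:
  9 vs smaller child -14 at index 4, swap → [-17, -14, -1, 9, -4, 2, 20, 8, 12, 10]
  9 vs smaller child 8 at index 8, swap → [-17, -14, -1, 8, -4, 2, 20, 9, 12, 10]
sift down from index 1: already satisfies heap property

[-17, -14, -1, 8, -4, 2, 20, 9, 12, 10]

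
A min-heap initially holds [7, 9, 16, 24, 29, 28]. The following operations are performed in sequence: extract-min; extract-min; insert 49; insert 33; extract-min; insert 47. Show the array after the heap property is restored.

[24, 28, 29, 33, 49, 47]

extract-min → returns 7:
  remove root 7; move last element 28 to root → [28, 9, 16, 24, 29]
  28 vs smaller child 9 at index 1, swap → [9, 28, 16, 24, 29]
  28 vs smaller child 24 at index 3, swap → [9, 24, 16, 28, 29]
extract-min → returns 9:
  remove root 9; move last element 29 to root → [29, 24, 16, 28]
  29 vs smaller child 16 at index 2, swap → [16, 24, 29, 28]
insert 49:
  append 49 at index 4 → [16, 24, 29, 28, 49] (no swap needed)
insert 33:
  append 33 at index 5 → [16, 24, 29, 28, 49, 33] (no swap needed)
extract-min → returns 16:
  remove root 16; move last element 33 to root → [33, 24, 29, 28, 49]
  33 vs smaller child 24 at index 1, swap → [24, 33, 29, 28, 49]
  33 vs smaller child 28 at index 3, swap → [24, 28, 29, 33, 49]
insert 47:
  append 47 at index 5 → [24, 28, 29, 33, 49, 47] (no swap needed)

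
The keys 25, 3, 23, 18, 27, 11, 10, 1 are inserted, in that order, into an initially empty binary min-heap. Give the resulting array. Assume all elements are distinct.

[1, 3, 10, 18, 27, 23, 11, 25]

Insert 25:
  append 25 at index 0 → [25] (no swap needed)
Insert 3:
  append 3 at index 1 → [25, 3]
  3 < parent 25 at index 0, swap → [3, 25]
Insert 23:
  append 23 at index 2 → [3, 25, 23] (no swap needed)
Insert 18:
  append 18 at index 3 → [3, 25, 23, 18]
  18 < parent 25 at index 1, swap → [3, 18, 23, 25]
Insert 27:
  append 27 at index 4 → [3, 18, 23, 25, 27] (no swap needed)
Insert 11:
  append 11 at index 5 → [3, 18, 23, 25, 27, 11]
  11 < parent 23 at index 2, swap → [3, 18, 11, 25, 27, 23]
Insert 10:
  append 10 at index 6 → [3, 18, 11, 25, 27, 23, 10]
  10 < parent 11 at index 2, swap → [3, 18, 10, 25, 27, 23, 11]
Insert 1:
  append 1 at index 7 → [3, 18, 10, 25, 27, 23, 11, 1]
  1 < parent 25 at index 3, swap → [3, 18, 10, 1, 27, 23, 11, 25]
  1 < parent 18 at index 1, swap → [3, 1, 10, 18, 27, 23, 11, 25]
  1 < parent 3 at index 0, swap → [1, 3, 10, 18, 27, 23, 11, 25]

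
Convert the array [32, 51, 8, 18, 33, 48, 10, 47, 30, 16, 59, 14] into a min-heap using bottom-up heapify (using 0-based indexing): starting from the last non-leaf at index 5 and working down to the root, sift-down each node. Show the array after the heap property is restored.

sift down from index 5:
  48 vs only child 14 at index 11, swap → [32, 51, 8, 18, 33, 14, 10, 47, 30, 16, 59, 48]
sift down from index 4:
  33 vs smaller child 16 at index 9, swap → [32, 51, 8, 18, 16, 14, 10, 47, 30, 33, 59, 48]
sift down from index 3: already satisfies heap property
sift down from index 2: already satisfies heap property
sift down from index 1:
  51 vs smaller child 16 at index 4, swap → [32, 16, 8, 18, 51, 14, 10, 47, 30, 33, 59, 48]
  51 vs smaller child 33 at index 9, swap → [32, 16, 8, 18, 33, 14, 10, 47, 30, 51, 59, 48]
sift down from index 0:
  32 vs smaller child 8 at index 2, swap → [8, 16, 32, 18, 33, 14, 10, 47, 30, 51, 59, 48]
  32 vs smaller child 10 at index 6, swap → [8, 16, 10, 18, 33, 14, 32, 47, 30, 51, 59, 48]

[8, 16, 10, 18, 33, 14, 32, 47, 30, 51, 59, 48]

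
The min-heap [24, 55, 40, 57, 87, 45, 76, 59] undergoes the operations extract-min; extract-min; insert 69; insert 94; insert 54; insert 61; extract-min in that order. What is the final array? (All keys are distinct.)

extract-min → returns 24:
  remove root 24; move last element 59 to root → [59, 55, 40, 57, 87, 45, 76]
  59 vs smaller child 40 at index 2, swap → [40, 55, 59, 57, 87, 45, 76]
  59 vs smaller child 45 at index 5, swap → [40, 55, 45, 57, 87, 59, 76]
extract-min → returns 40:
  remove root 40; move last element 76 to root → [76, 55, 45, 57, 87, 59]
  76 vs smaller child 45 at index 2, swap → [45, 55, 76, 57, 87, 59]
  76 vs only child 59 at index 5, swap → [45, 55, 59, 57, 87, 76]
insert 69:
  append 69 at index 6 → [45, 55, 59, 57, 87, 76, 69] (no swap needed)
insert 94:
  append 94 at index 7 → [45, 55, 59, 57, 87, 76, 69, 94] (no swap needed)
insert 54:
  append 54 at index 8 → [45, 55, 59, 57, 87, 76, 69, 94, 54]
  54 < parent 57 at index 3, swap → [45, 55, 59, 54, 87, 76, 69, 94, 57]
  54 < parent 55 at index 1, swap → [45, 54, 59, 55, 87, 76, 69, 94, 57]
insert 61:
  append 61 at index 9 → [45, 54, 59, 55, 87, 76, 69, 94, 57, 61]
  61 < parent 87 at index 4, swap → [45, 54, 59, 55, 61, 76, 69, 94, 57, 87]
extract-min → returns 45:
  remove root 45; move last element 87 to root → [87, 54, 59, 55, 61, 76, 69, 94, 57]
  87 vs smaller child 54 at index 1, swap → [54, 87, 59, 55, 61, 76, 69, 94, 57]
  87 vs smaller child 55 at index 3, swap → [54, 55, 59, 87, 61, 76, 69, 94, 57]
  87 vs smaller child 57 at index 8, swap → [54, 55, 59, 57, 61, 76, 69, 94, 87]

[54, 55, 59, 57, 61, 76, 69, 94, 87]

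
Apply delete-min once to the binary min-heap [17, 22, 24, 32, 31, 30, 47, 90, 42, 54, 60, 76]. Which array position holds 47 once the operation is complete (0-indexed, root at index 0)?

6

remove root 17; move last element 76 to root → [76, 22, 24, 32, 31, 30, 47, 90, 42, 54, 60]
76 vs smaller child 22 at index 1, swap → [22, 76, 24, 32, 31, 30, 47, 90, 42, 54, 60]
76 vs smaller child 31 at index 4, swap → [22, 31, 24, 32, 76, 30, 47, 90, 42, 54, 60]
76 vs smaller child 54 at index 9, swap → [22, 31, 24, 32, 54, 30, 47, 90, 42, 76, 60]
resulting array: [22, 31, 24, 32, 54, 30, 47, 90, 42, 76, 60]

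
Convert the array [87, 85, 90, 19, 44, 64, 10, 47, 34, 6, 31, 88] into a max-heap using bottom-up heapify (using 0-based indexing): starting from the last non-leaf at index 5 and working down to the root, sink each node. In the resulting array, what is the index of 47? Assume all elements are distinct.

sift down from index 5:
  64 vs only child 88 at index 11, swap → [87, 85, 90, 19, 44, 88, 10, 47, 34, 6, 31, 64]
sift down from index 4: already satisfies heap property
sift down from index 3:
  19 vs larger child 47 at index 7, swap → [87, 85, 90, 47, 44, 88, 10, 19, 34, 6, 31, 64]
sift down from index 2: already satisfies heap property
sift down from index 1: already satisfies heap property
sift down from index 0:
  87 vs larger child 90 at index 2, swap → [90, 85, 87, 47, 44, 88, 10, 19, 34, 6, 31, 64]
  87 vs larger child 88 at index 5, swap → [90, 85, 88, 47, 44, 87, 10, 19, 34, 6, 31, 64]
resulting array: [90, 85, 88, 47, 44, 87, 10, 19, 34, 6, 31, 64]

3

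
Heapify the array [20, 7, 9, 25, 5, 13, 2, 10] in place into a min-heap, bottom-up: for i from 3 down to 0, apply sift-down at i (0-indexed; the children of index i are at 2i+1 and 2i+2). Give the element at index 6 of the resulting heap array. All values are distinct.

20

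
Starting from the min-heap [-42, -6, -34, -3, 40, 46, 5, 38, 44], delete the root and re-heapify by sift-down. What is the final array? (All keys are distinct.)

remove root -42; move last element 44 to root → [44, -6, -34, -3, 40, 46, 5, 38]
44 vs smaller child -34 at index 2, swap → [-34, -6, 44, -3, 40, 46, 5, 38]
44 vs smaller child 5 at index 6, swap → [-34, -6, 5, -3, 40, 46, 44, 38]

[-34, -6, 5, -3, 40, 46, 44, 38]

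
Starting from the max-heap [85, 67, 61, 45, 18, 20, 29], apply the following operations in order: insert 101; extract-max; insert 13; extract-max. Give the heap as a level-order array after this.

insert 101:
  append 101 at index 7 → [85, 67, 61, 45, 18, 20, 29, 101]
  101 > parent 45 at index 3, swap → [85, 67, 61, 101, 18, 20, 29, 45]
  101 > parent 67 at index 1, swap → [85, 101, 61, 67, 18, 20, 29, 45]
  101 > parent 85 at index 0, swap → [101, 85, 61, 67, 18, 20, 29, 45]
extract-max → returns 101:
  remove root 101; move last element 45 to root → [45, 85, 61, 67, 18, 20, 29]
  45 vs larger child 85 at index 1, swap → [85, 45, 61, 67, 18, 20, 29]
  45 vs larger child 67 at index 3, swap → [85, 67, 61, 45, 18, 20, 29]
insert 13:
  append 13 at index 7 → [85, 67, 61, 45, 18, 20, 29, 13] (no swap needed)
extract-max → returns 85:
  remove root 85; move last element 13 to root → [13, 67, 61, 45, 18, 20, 29]
  13 vs larger child 67 at index 1, swap → [67, 13, 61, 45, 18, 20, 29]
  13 vs larger child 45 at index 3, swap → [67, 45, 61, 13, 18, 20, 29]

[67, 45, 61, 13, 18, 20, 29]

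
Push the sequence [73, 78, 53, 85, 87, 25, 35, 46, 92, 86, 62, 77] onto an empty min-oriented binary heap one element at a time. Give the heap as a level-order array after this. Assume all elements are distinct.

[25, 46, 35, 78, 62, 73, 53, 85, 92, 87, 86, 77]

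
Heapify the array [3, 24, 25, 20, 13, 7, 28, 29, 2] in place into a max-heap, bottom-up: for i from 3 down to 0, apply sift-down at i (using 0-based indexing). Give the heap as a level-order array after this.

[29, 24, 28, 20, 13, 7, 25, 3, 2]

sift down from index 3:
  20 vs larger child 29 at index 7, swap → [3, 24, 25, 29, 13, 7, 28, 20, 2]
sift down from index 2:
  25 vs larger child 28 at index 6, swap → [3, 24, 28, 29, 13, 7, 25, 20, 2]
sift down from index 1:
  24 vs larger child 29 at index 3, swap → [3, 29, 28, 24, 13, 7, 25, 20, 2]
sift down from index 0:
  3 vs larger child 29 at index 1, swap → [29, 3, 28, 24, 13, 7, 25, 20, 2]
  3 vs larger child 24 at index 3, swap → [29, 24, 28, 3, 13, 7, 25, 20, 2]
  3 vs larger child 20 at index 7, swap → [29, 24, 28, 20, 13, 7, 25, 3, 2]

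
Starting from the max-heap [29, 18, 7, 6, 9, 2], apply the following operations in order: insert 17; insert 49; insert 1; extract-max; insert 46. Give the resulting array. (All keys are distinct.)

[46, 29, 17, 18, 9, 2, 7, 1, 6]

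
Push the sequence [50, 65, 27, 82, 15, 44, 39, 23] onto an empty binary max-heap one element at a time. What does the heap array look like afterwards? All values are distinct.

Insert 50:
  append 50 at index 0 → [50] (no swap needed)
Insert 65:
  append 65 at index 1 → [50, 65]
  65 > parent 50 at index 0, swap → [65, 50]
Insert 27:
  append 27 at index 2 → [65, 50, 27] (no swap needed)
Insert 82:
  append 82 at index 3 → [65, 50, 27, 82]
  82 > parent 50 at index 1, swap → [65, 82, 27, 50]
  82 > parent 65 at index 0, swap → [82, 65, 27, 50]
Insert 15:
  append 15 at index 4 → [82, 65, 27, 50, 15] (no swap needed)
Insert 44:
  append 44 at index 5 → [82, 65, 27, 50, 15, 44]
  44 > parent 27 at index 2, swap → [82, 65, 44, 50, 15, 27]
Insert 39:
  append 39 at index 6 → [82, 65, 44, 50, 15, 27, 39] (no swap needed)
Insert 23:
  append 23 at index 7 → [82, 65, 44, 50, 15, 27, 39, 23] (no swap needed)

[82, 65, 44, 50, 15, 27, 39, 23]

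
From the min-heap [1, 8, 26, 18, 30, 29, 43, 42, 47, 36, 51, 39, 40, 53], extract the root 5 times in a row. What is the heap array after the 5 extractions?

[30, 36, 39, 42, 40, 51, 43, 53, 47]

extract-min #1 returns 1:
  remove root 1; move last element 53 to root → [53, 8, 26, 18, 30, 29, 43, 42, 47, 36, 51, 39, 40]
  53 vs smaller child 8 at index 1, swap → [8, 53, 26, 18, 30, 29, 43, 42, 47, 36, 51, 39, 40]
  53 vs smaller child 18 at index 3, swap → [8, 18, 26, 53, 30, 29, 43, 42, 47, 36, 51, 39, 40]
  53 vs smaller child 42 at index 7, swap → [8, 18, 26, 42, 30, 29, 43, 53, 47, 36, 51, 39, 40]
extract-min #2 returns 8:
  remove root 8; move last element 40 to root → [40, 18, 26, 42, 30, 29, 43, 53, 47, 36, 51, 39]
  40 vs smaller child 18 at index 1, swap → [18, 40, 26, 42, 30, 29, 43, 53, 47, 36, 51, 39]
  40 vs smaller child 30 at index 4, swap → [18, 30, 26, 42, 40, 29, 43, 53, 47, 36, 51, 39]
  40 vs smaller child 36 at index 9, swap → [18, 30, 26, 42, 36, 29, 43, 53, 47, 40, 51, 39]
extract-min #3 returns 18:
  remove root 18; move last element 39 to root → [39, 30, 26, 42, 36, 29, 43, 53, 47, 40, 51]
  39 vs smaller child 26 at index 2, swap → [26, 30, 39, 42, 36, 29, 43, 53, 47, 40, 51]
  39 vs smaller child 29 at index 5, swap → [26, 30, 29, 42, 36, 39, 43, 53, 47, 40, 51]
extract-min #4 returns 26:
  remove root 26; move last element 51 to root → [51, 30, 29, 42, 36, 39, 43, 53, 47, 40]
  51 vs smaller child 29 at index 2, swap → [29, 30, 51, 42, 36, 39, 43, 53, 47, 40]
  51 vs smaller child 39 at index 5, swap → [29, 30, 39, 42, 36, 51, 43, 53, 47, 40]
extract-min #5 returns 29:
  remove root 29; move last element 40 to root → [40, 30, 39, 42, 36, 51, 43, 53, 47]
  40 vs smaller child 30 at index 1, swap → [30, 40, 39, 42, 36, 51, 43, 53, 47]
  40 vs smaller child 36 at index 4, swap → [30, 36, 39, 42, 40, 51, 43, 53, 47]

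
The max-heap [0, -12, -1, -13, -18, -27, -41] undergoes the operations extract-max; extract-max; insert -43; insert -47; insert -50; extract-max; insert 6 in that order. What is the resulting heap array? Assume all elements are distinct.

extract-max → returns 0:
  remove root 0; move last element -41 to root → [-41, -12, -1, -13, -18, -27]
  -41 vs larger child -1 at index 2, swap → [-1, -12, -41, -13, -18, -27]
  -41 vs only child -27 at index 5, swap → [-1, -12, -27, -13, -18, -41]
extract-max → returns -1:
  remove root -1; move last element -41 to root → [-41, -12, -27, -13, -18]
  -41 vs larger child -12 at index 1, swap → [-12, -41, -27, -13, -18]
  -41 vs larger child -13 at index 3, swap → [-12, -13, -27, -41, -18]
insert -43:
  append -43 at index 5 → [-12, -13, -27, -41, -18, -43] (no swap needed)
insert -47:
  append -47 at index 6 → [-12, -13, -27, -41, -18, -43, -47] (no swap needed)
insert -50:
  append -50 at index 7 → [-12, -13, -27, -41, -18, -43, -47, -50] (no swap needed)
extract-max → returns -12:
  remove root -12; move last element -50 to root → [-50, -13, -27, -41, -18, -43, -47]
  -50 vs larger child -13 at index 1, swap → [-13, -50, -27, -41, -18, -43, -47]
  -50 vs larger child -18 at index 4, swap → [-13, -18, -27, -41, -50, -43, -47]
insert 6:
  append 6 at index 7 → [-13, -18, -27, -41, -50, -43, -47, 6]
  6 > parent -41 at index 3, swap → [-13, -18, -27, 6, -50, -43, -47, -41]
  6 > parent -18 at index 1, swap → [-13, 6, -27, -18, -50, -43, -47, -41]
  6 > parent -13 at index 0, swap → [6, -13, -27, -18, -50, -43, -47, -41]

[6, -13, -27, -18, -50, -43, -47, -41]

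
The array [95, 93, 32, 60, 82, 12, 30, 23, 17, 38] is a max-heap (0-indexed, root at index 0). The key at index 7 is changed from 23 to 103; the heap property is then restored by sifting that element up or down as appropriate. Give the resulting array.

set index 7 from 23 to 103 → [95, 93, 32, 60, 82, 12, 30, 103, 17, 38]
103 > parent 60 at index 3, swap → [95, 93, 32, 103, 82, 12, 30, 60, 17, 38]
103 > parent 93 at index 1, swap → [95, 103, 32, 93, 82, 12, 30, 60, 17, 38]
103 > parent 95 at index 0, swap → [103, 95, 32, 93, 82, 12, 30, 60, 17, 38]

[103, 95, 32, 93, 82, 12, 30, 60, 17, 38]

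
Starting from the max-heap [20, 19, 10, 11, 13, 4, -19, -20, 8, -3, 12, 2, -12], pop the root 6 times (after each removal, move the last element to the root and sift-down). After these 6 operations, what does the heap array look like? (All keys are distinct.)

extract-max #1 returns 20:
  remove root 20; move last element -12 to root → [-12, 19, 10, 11, 13, 4, -19, -20, 8, -3, 12, 2]
  -12 vs larger child 19 at index 1, swap → [19, -12, 10, 11, 13, 4, -19, -20, 8, -3, 12, 2]
  -12 vs larger child 13 at index 4, swap → [19, 13, 10, 11, -12, 4, -19, -20, 8, -3, 12, 2]
  -12 vs larger child 12 at index 10, swap → [19, 13, 10, 11, 12, 4, -19, -20, 8, -3, -12, 2]
extract-max #2 returns 19:
  remove root 19; move last element 2 to root → [2, 13, 10, 11, 12, 4, -19, -20, 8, -3, -12]
  2 vs larger child 13 at index 1, swap → [13, 2, 10, 11, 12, 4, -19, -20, 8, -3, -12]
  2 vs larger child 12 at index 4, swap → [13, 12, 10, 11, 2, 4, -19, -20, 8, -3, -12]
extract-max #3 returns 13:
  remove root 13; move last element -12 to root → [-12, 12, 10, 11, 2, 4, -19, -20, 8, -3]
  -12 vs larger child 12 at index 1, swap → [12, -12, 10, 11, 2, 4, -19, -20, 8, -3]
  -12 vs larger child 11 at index 3, swap → [12, 11, 10, -12, 2, 4, -19, -20, 8, -3]
  -12 vs larger child 8 at index 8, swap → [12, 11, 10, 8, 2, 4, -19, -20, -12, -3]
extract-max #4 returns 12:
  remove root 12; move last element -3 to root → [-3, 11, 10, 8, 2, 4, -19, -20, -12]
  -3 vs larger child 11 at index 1, swap → [11, -3, 10, 8, 2, 4, -19, -20, -12]
  -3 vs larger child 8 at index 3, swap → [11, 8, 10, -3, 2, 4, -19, -20, -12]
extract-max #5 returns 11:
  remove root 11; move last element -12 to root → [-12, 8, 10, -3, 2, 4, -19, -20]
  -12 vs larger child 10 at index 2, swap → [10, 8, -12, -3, 2, 4, -19, -20]
  -12 vs larger child 4 at index 5, swap → [10, 8, 4, -3, 2, -12, -19, -20]
extract-max #6 returns 10:
  remove root 10; move last element -20 to root → [-20, 8, 4, -3, 2, -12, -19]
  -20 vs larger child 8 at index 1, swap → [8, -20, 4, -3, 2, -12, -19]
  -20 vs larger child 2 at index 4, swap → [8, 2, 4, -3, -20, -12, -19]

[8, 2, 4, -3, -20, -12, -19]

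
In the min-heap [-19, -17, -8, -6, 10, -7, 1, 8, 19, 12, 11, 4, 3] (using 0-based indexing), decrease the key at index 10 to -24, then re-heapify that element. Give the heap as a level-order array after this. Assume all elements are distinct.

set index 10 from 11 to -24 → [-19, -17, -8, -6, 10, -7, 1, 8, 19, 12, -24, 4, 3]
-24 < parent 10 at index 4, swap → [-19, -17, -8, -6, -24, -7, 1, 8, 19, 12, 10, 4, 3]
-24 < parent -17 at index 1, swap → [-19, -24, -8, -6, -17, -7, 1, 8, 19, 12, 10, 4, 3]
-24 < parent -19 at index 0, swap → [-24, -19, -8, -6, -17, -7, 1, 8, 19, 12, 10, 4, 3]

[-24, -19, -8, -6, -17, -7, 1, 8, 19, 12, 10, 4, 3]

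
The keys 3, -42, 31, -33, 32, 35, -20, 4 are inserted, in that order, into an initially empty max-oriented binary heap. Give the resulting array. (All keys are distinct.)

Insert 3:
  append 3 at index 0 → [3] (no swap needed)
Insert -42:
  append -42 at index 1 → [3, -42] (no swap needed)
Insert 31:
  append 31 at index 2 → [3, -42, 31]
  31 > parent 3 at index 0, swap → [31, -42, 3]
Insert -33:
  append -33 at index 3 → [31, -42, 3, -33]
  -33 > parent -42 at index 1, swap → [31, -33, 3, -42]
Insert 32:
  append 32 at index 4 → [31, -33, 3, -42, 32]
  32 > parent -33 at index 1, swap → [31, 32, 3, -42, -33]
  32 > parent 31 at index 0, swap → [32, 31, 3, -42, -33]
Insert 35:
  append 35 at index 5 → [32, 31, 3, -42, -33, 35]
  35 > parent 3 at index 2, swap → [32, 31, 35, -42, -33, 3]
  35 > parent 32 at index 0, swap → [35, 31, 32, -42, -33, 3]
Insert -20:
  append -20 at index 6 → [35, 31, 32, -42, -33, 3, -20] (no swap needed)
Insert 4:
  append 4 at index 7 → [35, 31, 32, -42, -33, 3, -20, 4]
  4 > parent -42 at index 3, swap → [35, 31, 32, 4, -33, 3, -20, -42]

[35, 31, 32, 4, -33, 3, -20, -42]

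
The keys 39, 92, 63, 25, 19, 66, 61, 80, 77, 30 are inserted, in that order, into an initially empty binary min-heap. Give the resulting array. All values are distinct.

[19, 25, 61, 77, 30, 66, 63, 92, 80, 39]

Insert 39:
  append 39 at index 0 → [39] (no swap needed)
Insert 92:
  append 92 at index 1 → [39, 92] (no swap needed)
Insert 63:
  append 63 at index 2 → [39, 92, 63] (no swap needed)
Insert 25:
  append 25 at index 3 → [39, 92, 63, 25]
  25 < parent 92 at index 1, swap → [39, 25, 63, 92]
  25 < parent 39 at index 0, swap → [25, 39, 63, 92]
Insert 19:
  append 19 at index 4 → [25, 39, 63, 92, 19]
  19 < parent 39 at index 1, swap → [25, 19, 63, 92, 39]
  19 < parent 25 at index 0, swap → [19, 25, 63, 92, 39]
Insert 66:
  append 66 at index 5 → [19, 25, 63, 92, 39, 66] (no swap needed)
Insert 61:
  append 61 at index 6 → [19, 25, 63, 92, 39, 66, 61]
  61 < parent 63 at index 2, swap → [19, 25, 61, 92, 39, 66, 63]
Insert 80:
  append 80 at index 7 → [19, 25, 61, 92, 39, 66, 63, 80]
  80 < parent 92 at index 3, swap → [19, 25, 61, 80, 39, 66, 63, 92]
Insert 77:
  append 77 at index 8 → [19, 25, 61, 80, 39, 66, 63, 92, 77]
  77 < parent 80 at index 3, swap → [19, 25, 61, 77, 39, 66, 63, 92, 80]
Insert 30:
  append 30 at index 9 → [19, 25, 61, 77, 39, 66, 63, 92, 80, 30]
  30 < parent 39 at index 4, swap → [19, 25, 61, 77, 30, 66, 63, 92, 80, 39]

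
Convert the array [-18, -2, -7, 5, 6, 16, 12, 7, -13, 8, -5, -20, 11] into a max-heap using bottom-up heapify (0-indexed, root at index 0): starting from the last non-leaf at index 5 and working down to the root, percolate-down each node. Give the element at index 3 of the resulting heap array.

7

sift down from index 5: already satisfies heap property
sift down from index 4:
  6 vs larger child 8 at index 9, swap → [-18, -2, -7, 5, 8, 16, 12, 7, -13, 6, -5, -20, 11]
sift down from index 3:
  5 vs larger child 7 at index 7, swap → [-18, -2, -7, 7, 8, 16, 12, 5, -13, 6, -5, -20, 11]
sift down from index 2:
  -7 vs larger child 16 at index 5, swap → [-18, -2, 16, 7, 8, -7, 12, 5, -13, 6, -5, -20, 11]
  -7 vs larger child 11 at index 12, swap → [-18, -2, 16, 7, 8, 11, 12, 5, -13, 6, -5, -20, -7]
sift down from index 1:
  -2 vs larger child 8 at index 4, swap → [-18, 8, 16, 7, -2, 11, 12, 5, -13, 6, -5, -20, -7]
  -2 vs larger child 6 at index 9, swap → [-18, 8, 16, 7, 6, 11, 12, 5, -13, -2, -5, -20, -7]
sift down from index 0:
  -18 vs larger child 16 at index 2, swap → [16, 8, -18, 7, 6, 11, 12, 5, -13, -2, -5, -20, -7]
  -18 vs larger child 12 at index 6, swap → [16, 8, 12, 7, 6, 11, -18, 5, -13, -2, -5, -20, -7]
resulting array: [16, 8, 12, 7, 6, 11, -18, 5, -13, -2, -5, -20, -7]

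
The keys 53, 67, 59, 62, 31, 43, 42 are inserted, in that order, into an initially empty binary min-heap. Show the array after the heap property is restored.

[31, 53, 42, 67, 62, 59, 43]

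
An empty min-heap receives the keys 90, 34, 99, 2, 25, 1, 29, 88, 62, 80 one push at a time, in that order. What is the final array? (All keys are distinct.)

Insert 90:
  append 90 at index 0 → [90] (no swap needed)
Insert 34:
  append 34 at index 1 → [90, 34]
  34 < parent 90 at index 0, swap → [34, 90]
Insert 99:
  append 99 at index 2 → [34, 90, 99] (no swap needed)
Insert 2:
  append 2 at index 3 → [34, 90, 99, 2]
  2 < parent 90 at index 1, swap → [34, 2, 99, 90]
  2 < parent 34 at index 0, swap → [2, 34, 99, 90]
Insert 25:
  append 25 at index 4 → [2, 34, 99, 90, 25]
  25 < parent 34 at index 1, swap → [2, 25, 99, 90, 34]
Insert 1:
  append 1 at index 5 → [2, 25, 99, 90, 34, 1]
  1 < parent 99 at index 2, swap → [2, 25, 1, 90, 34, 99]
  1 < parent 2 at index 0, swap → [1, 25, 2, 90, 34, 99]
Insert 29:
  append 29 at index 6 → [1, 25, 2, 90, 34, 99, 29] (no swap needed)
Insert 88:
  append 88 at index 7 → [1, 25, 2, 90, 34, 99, 29, 88]
  88 < parent 90 at index 3, swap → [1, 25, 2, 88, 34, 99, 29, 90]
Insert 62:
  append 62 at index 8 → [1, 25, 2, 88, 34, 99, 29, 90, 62]
  62 < parent 88 at index 3, swap → [1, 25, 2, 62, 34, 99, 29, 90, 88]
Insert 80:
  append 80 at index 9 → [1, 25, 2, 62, 34, 99, 29, 90, 88, 80] (no swap needed)

[1, 25, 2, 62, 34, 99, 29, 90, 88, 80]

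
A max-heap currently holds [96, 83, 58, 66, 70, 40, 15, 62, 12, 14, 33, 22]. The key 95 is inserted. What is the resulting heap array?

[96, 83, 95, 66, 70, 58, 15, 62, 12, 14, 33, 22, 40]

append 95 at index 12 → [96, 83, 58, 66, 70, 40, 15, 62, 12, 14, 33, 22, 95]
95 > parent 40 at index 5, swap → [96, 83, 58, 66, 70, 95, 15, 62, 12, 14, 33, 22, 40]
95 > parent 58 at index 2, swap → [96, 83, 95, 66, 70, 58, 15, 62, 12, 14, 33, 22, 40]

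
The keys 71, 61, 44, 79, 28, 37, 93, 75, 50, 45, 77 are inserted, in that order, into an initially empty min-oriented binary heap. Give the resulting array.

[28, 44, 37, 50, 45, 61, 93, 79, 75, 71, 77]

Insert 71:
  append 71 at index 0 → [71] (no swap needed)
Insert 61:
  append 61 at index 1 → [71, 61]
  61 < parent 71 at index 0, swap → [61, 71]
Insert 44:
  append 44 at index 2 → [61, 71, 44]
  44 < parent 61 at index 0, swap → [44, 71, 61]
Insert 79:
  append 79 at index 3 → [44, 71, 61, 79] (no swap needed)
Insert 28:
  append 28 at index 4 → [44, 71, 61, 79, 28]
  28 < parent 71 at index 1, swap → [44, 28, 61, 79, 71]
  28 < parent 44 at index 0, swap → [28, 44, 61, 79, 71]
Insert 37:
  append 37 at index 5 → [28, 44, 61, 79, 71, 37]
  37 < parent 61 at index 2, swap → [28, 44, 37, 79, 71, 61]
Insert 93:
  append 93 at index 6 → [28, 44, 37, 79, 71, 61, 93] (no swap needed)
Insert 75:
  append 75 at index 7 → [28, 44, 37, 79, 71, 61, 93, 75]
  75 < parent 79 at index 3, swap → [28, 44, 37, 75, 71, 61, 93, 79]
Insert 50:
  append 50 at index 8 → [28, 44, 37, 75, 71, 61, 93, 79, 50]
  50 < parent 75 at index 3, swap → [28, 44, 37, 50, 71, 61, 93, 79, 75]
Insert 45:
  append 45 at index 9 → [28, 44, 37, 50, 71, 61, 93, 79, 75, 45]
  45 < parent 71 at index 4, swap → [28, 44, 37, 50, 45, 61, 93, 79, 75, 71]
Insert 77:
  append 77 at index 10 → [28, 44, 37, 50, 45, 61, 93, 79, 75, 71, 77] (no swap needed)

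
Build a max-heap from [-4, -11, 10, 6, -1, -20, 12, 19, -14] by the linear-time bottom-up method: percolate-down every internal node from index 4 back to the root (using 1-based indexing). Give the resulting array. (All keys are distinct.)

[19, 6, 12, -4, -1, -20, 10, -11, -14]

sift down from index 4:
  6 vs larger child 19 at index 8, swap → [-4, -11, 10, 19, -1, -20, 12, 6, -14]
sift down from index 3:
  10 vs larger child 12 at index 7, swap → [-4, -11, 12, 19, -1, -20, 10, 6, -14]
sift down from index 2:
  -11 vs larger child 19 at index 4, swap → [-4, 19, 12, -11, -1, -20, 10, 6, -14]
  -11 vs larger child 6 at index 8, swap → [-4, 19, 12, 6, -1, -20, 10, -11, -14]
sift down from index 1:
  -4 vs larger child 19 at index 2, swap → [19, -4, 12, 6, -1, -20, 10, -11, -14]
  -4 vs larger child 6 at index 4, swap → [19, 6, 12, -4, -1, -20, 10, -11, -14]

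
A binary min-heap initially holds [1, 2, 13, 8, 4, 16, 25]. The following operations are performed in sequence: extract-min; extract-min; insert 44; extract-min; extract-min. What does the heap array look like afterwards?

[13, 16, 25, 44]

extract-min → returns 1:
  remove root 1; move last element 25 to root → [25, 2, 13, 8, 4, 16]
  25 vs smaller child 2 at index 1, swap → [2, 25, 13, 8, 4, 16]
  25 vs smaller child 4 at index 4, swap → [2, 4, 13, 8, 25, 16]
extract-min → returns 2:
  remove root 2; move last element 16 to root → [16, 4, 13, 8, 25]
  16 vs smaller child 4 at index 1, swap → [4, 16, 13, 8, 25]
  16 vs smaller child 8 at index 3, swap → [4, 8, 13, 16, 25]
insert 44:
  append 44 at index 5 → [4, 8, 13, 16, 25, 44] (no swap needed)
extract-min → returns 4:
  remove root 4; move last element 44 to root → [44, 8, 13, 16, 25]
  44 vs smaller child 8 at index 1, swap → [8, 44, 13, 16, 25]
  44 vs smaller child 16 at index 3, swap → [8, 16, 13, 44, 25]
extract-min → returns 8:
  remove root 8; move last element 25 to root → [25, 16, 13, 44]
  25 vs smaller child 13 at index 2, swap → [13, 16, 25, 44]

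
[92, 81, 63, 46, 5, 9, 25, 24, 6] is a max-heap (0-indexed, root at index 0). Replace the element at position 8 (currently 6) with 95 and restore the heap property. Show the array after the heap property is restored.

[95, 92, 63, 81, 5, 9, 25, 24, 46]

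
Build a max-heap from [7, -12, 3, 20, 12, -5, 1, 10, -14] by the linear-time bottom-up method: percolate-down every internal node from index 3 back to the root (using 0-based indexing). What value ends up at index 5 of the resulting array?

-5

sift down from index 3: already satisfies heap property
sift down from index 2: already satisfies heap property
sift down from index 1:
  -12 vs larger child 20 at index 3, swap → [7, 20, 3, -12, 12, -5, 1, 10, -14]
  -12 vs larger child 10 at index 7, swap → [7, 20, 3, 10, 12, -5, 1, -12, -14]
sift down from index 0:
  7 vs larger child 20 at index 1, swap → [20, 7, 3, 10, 12, -5, 1, -12, -14]
  7 vs larger child 12 at index 4, swap → [20, 12, 3, 10, 7, -5, 1, -12, -14]
resulting array: [20, 12, 3, 10, 7, -5, 1, -12, -14]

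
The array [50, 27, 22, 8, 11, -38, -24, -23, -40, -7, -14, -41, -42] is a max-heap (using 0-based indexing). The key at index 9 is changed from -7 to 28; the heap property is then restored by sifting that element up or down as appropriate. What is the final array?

[50, 28, 22, 8, 27, -38, -24, -23, -40, 11, -14, -41, -42]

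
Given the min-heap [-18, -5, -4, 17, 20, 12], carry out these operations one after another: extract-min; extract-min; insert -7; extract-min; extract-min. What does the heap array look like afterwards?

extract-min → returns -18:
  remove root -18; move last element 12 to root → [12, -5, -4, 17, 20]
  12 vs smaller child -5 at index 1, swap → [-5, 12, -4, 17, 20]
extract-min → returns -5:
  remove root -5; move last element 20 to root → [20, 12, -4, 17]
  20 vs smaller child -4 at index 2, swap → [-4, 12, 20, 17]
insert -7:
  append -7 at index 4 → [-4, 12, 20, 17, -7]
  -7 < parent 12 at index 1, swap → [-4, -7, 20, 17, 12]
  -7 < parent -4 at index 0, swap → [-7, -4, 20, 17, 12]
extract-min → returns -7:
  remove root -7; move last element 12 to root → [12, -4, 20, 17]
  12 vs smaller child -4 at index 1, swap → [-4, 12, 20, 17]
extract-min → returns -4:
  remove root -4; move last element 17 to root → [17, 12, 20]
  17 vs smaller child 12 at index 1, swap → [12, 17, 20]

[12, 17, 20]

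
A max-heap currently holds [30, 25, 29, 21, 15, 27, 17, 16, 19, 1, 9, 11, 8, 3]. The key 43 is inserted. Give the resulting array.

append 43 at index 14 → [30, 25, 29, 21, 15, 27, 17, 16, 19, 1, 9, 11, 8, 3, 43]
43 > parent 17 at index 6, swap → [30, 25, 29, 21, 15, 27, 43, 16, 19, 1, 9, 11, 8, 3, 17]
43 > parent 29 at index 2, swap → [30, 25, 43, 21, 15, 27, 29, 16, 19, 1, 9, 11, 8, 3, 17]
43 > parent 30 at index 0, swap → [43, 25, 30, 21, 15, 27, 29, 16, 19, 1, 9, 11, 8, 3, 17]

[43, 25, 30, 21, 15, 27, 29, 16, 19, 1, 9, 11, 8, 3, 17]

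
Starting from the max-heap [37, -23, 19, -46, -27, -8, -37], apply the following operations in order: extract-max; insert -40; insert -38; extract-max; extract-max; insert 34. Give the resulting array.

[34, -27, -23, -38, -40, -46, -37]

extract-max → returns 37:
  remove root 37; move last element -37 to root → [-37, -23, 19, -46, -27, -8]
  -37 vs larger child 19 at index 2, swap → [19, -23, -37, -46, -27, -8]
  -37 vs only child -8 at index 5, swap → [19, -23, -8, -46, -27, -37]
insert -40:
  append -40 at index 6 → [19, -23, -8, -46, -27, -37, -40] (no swap needed)
insert -38:
  append -38 at index 7 → [19, -23, -8, -46, -27, -37, -40, -38]
  -38 > parent -46 at index 3, swap → [19, -23, -8, -38, -27, -37, -40, -46]
extract-max → returns 19:
  remove root 19; move last element -46 to root → [-46, -23, -8, -38, -27, -37, -40]
  -46 vs larger child -8 at index 2, swap → [-8, -23, -46, -38, -27, -37, -40]
  -46 vs larger child -37 at index 5, swap → [-8, -23, -37, -38, -27, -46, -40]
extract-max → returns -8:
  remove root -8; move last element -40 to root → [-40, -23, -37, -38, -27, -46]
  -40 vs larger child -23 at index 1, swap → [-23, -40, -37, -38, -27, -46]
  -40 vs larger child -27 at index 4, swap → [-23, -27, -37, -38, -40, -46]
insert 34:
  append 34 at index 6 → [-23, -27, -37, -38, -40, -46, 34]
  34 > parent -37 at index 2, swap → [-23, -27, 34, -38, -40, -46, -37]
  34 > parent -23 at index 0, swap → [34, -27, -23, -38, -40, -46, -37]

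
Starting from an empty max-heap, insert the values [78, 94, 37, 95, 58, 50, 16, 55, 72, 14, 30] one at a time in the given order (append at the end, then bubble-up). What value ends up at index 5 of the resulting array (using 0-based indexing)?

Insert 78:
  append 78 at index 0 → [78] (no swap needed)
Insert 94:
  append 94 at index 1 → [78, 94]
  94 > parent 78 at index 0, swap → [94, 78]
Insert 37:
  append 37 at index 2 → [94, 78, 37] (no swap needed)
Insert 95:
  append 95 at index 3 → [94, 78, 37, 95]
  95 > parent 78 at index 1, swap → [94, 95, 37, 78]
  95 > parent 94 at index 0, swap → [95, 94, 37, 78]
Insert 58:
  append 58 at index 4 → [95, 94, 37, 78, 58] (no swap needed)
Insert 50:
  append 50 at index 5 → [95, 94, 37, 78, 58, 50]
  50 > parent 37 at index 2, swap → [95, 94, 50, 78, 58, 37]
Insert 16:
  append 16 at index 6 → [95, 94, 50, 78, 58, 37, 16] (no swap needed)
Insert 55:
  append 55 at index 7 → [95, 94, 50, 78, 58, 37, 16, 55] (no swap needed)
Insert 72:
  append 72 at index 8 → [95, 94, 50, 78, 58, 37, 16, 55, 72] (no swap needed)
Insert 14:
  append 14 at index 9 → [95, 94, 50, 78, 58, 37, 16, 55, 72, 14] (no swap needed)
Insert 30:
  append 30 at index 10 → [95, 94, 50, 78, 58, 37, 16, 55, 72, 14, 30] (no swap needed)
resulting array: [95, 94, 50, 78, 58, 37, 16, 55, 72, 14, 30]

37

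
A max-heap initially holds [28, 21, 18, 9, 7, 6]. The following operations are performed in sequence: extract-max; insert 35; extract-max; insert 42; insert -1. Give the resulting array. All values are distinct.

[42, 9, 21, 6, 7, 18, -1]

extract-max → returns 28:
  remove root 28; move last element 6 to root → [6, 21, 18, 9, 7]
  6 vs larger child 21 at index 1, swap → [21, 6, 18, 9, 7]
  6 vs larger child 9 at index 3, swap → [21, 9, 18, 6, 7]
insert 35:
  append 35 at index 5 → [21, 9, 18, 6, 7, 35]
  35 > parent 18 at index 2, swap → [21, 9, 35, 6, 7, 18]
  35 > parent 21 at index 0, swap → [35, 9, 21, 6, 7, 18]
extract-max → returns 35:
  remove root 35; move last element 18 to root → [18, 9, 21, 6, 7]
  18 vs larger child 21 at index 2, swap → [21, 9, 18, 6, 7]
insert 42:
  append 42 at index 5 → [21, 9, 18, 6, 7, 42]
  42 > parent 18 at index 2, swap → [21, 9, 42, 6, 7, 18]
  42 > parent 21 at index 0, swap → [42, 9, 21, 6, 7, 18]
insert -1:
  append -1 at index 6 → [42, 9, 21, 6, 7, 18, -1] (no swap needed)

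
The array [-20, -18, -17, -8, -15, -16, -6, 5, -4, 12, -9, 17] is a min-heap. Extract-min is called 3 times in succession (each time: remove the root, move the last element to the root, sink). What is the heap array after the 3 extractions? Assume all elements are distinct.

[-16, -15, -6, -8, -9, 17, 12, 5, -4]

extract-min #1 returns -20:
  remove root -20; move last element 17 to root → [17, -18, -17, -8, -15, -16, -6, 5, -4, 12, -9]
  17 vs smaller child -18 at index 1, swap → [-18, 17, -17, -8, -15, -16, -6, 5, -4, 12, -9]
  17 vs smaller child -15 at index 4, swap → [-18, -15, -17, -8, 17, -16, -6, 5, -4, 12, -9]
  17 vs smaller child -9 at index 10, swap → [-18, -15, -17, -8, -9, -16, -6, 5, -4, 12, 17]
extract-min #2 returns -18:
  remove root -18; move last element 17 to root → [17, -15, -17, -8, -9, -16, -6, 5, -4, 12]
  17 vs smaller child -17 at index 2, swap → [-17, -15, 17, -8, -9, -16, -6, 5, -4, 12]
  17 vs smaller child -16 at index 5, swap → [-17, -15, -16, -8, -9, 17, -6, 5, -4, 12]
extract-min #3 returns -17:
  remove root -17; move last element 12 to root → [12, -15, -16, -8, -9, 17, -6, 5, -4]
  12 vs smaller child -16 at index 2, swap → [-16, -15, 12, -8, -9, 17, -6, 5, -4]
  12 vs smaller child -6 at index 6, swap → [-16, -15, -6, -8, -9, 17, 12, 5, -4]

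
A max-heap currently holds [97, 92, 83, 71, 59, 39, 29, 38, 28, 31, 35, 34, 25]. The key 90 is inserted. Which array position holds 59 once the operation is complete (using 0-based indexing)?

append 90 at index 13 → [97, 92, 83, 71, 59, 39, 29, 38, 28, 31, 35, 34, 25, 90]
90 > parent 29 at index 6, swap → [97, 92, 83, 71, 59, 39, 90, 38, 28, 31, 35, 34, 25, 29]
90 > parent 83 at index 2, swap → [97, 92, 90, 71, 59, 39, 83, 38, 28, 31, 35, 34, 25, 29]
resulting array: [97, 92, 90, 71, 59, 39, 83, 38, 28, 31, 35, 34, 25, 29]

4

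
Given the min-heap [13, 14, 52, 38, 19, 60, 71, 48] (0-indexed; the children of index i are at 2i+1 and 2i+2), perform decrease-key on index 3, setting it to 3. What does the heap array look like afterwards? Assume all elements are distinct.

set index 3 from 38 to 3 → [13, 14, 52, 3, 19, 60, 71, 48]
3 < parent 14 at index 1, swap → [13, 3, 52, 14, 19, 60, 71, 48]
3 < parent 13 at index 0, swap → [3, 13, 52, 14, 19, 60, 71, 48]

[3, 13, 52, 14, 19, 60, 71, 48]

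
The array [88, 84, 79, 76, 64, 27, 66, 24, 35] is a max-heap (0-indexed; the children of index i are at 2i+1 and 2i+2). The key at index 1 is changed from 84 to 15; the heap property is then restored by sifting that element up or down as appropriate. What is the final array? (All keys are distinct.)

set index 1 from 84 to 15 → [88, 15, 79, 76, 64, 27, 66, 24, 35]
15 vs larger child 76 at index 3, swap → [88, 76, 79, 15, 64, 27, 66, 24, 35]
15 vs larger child 35 at index 8, swap → [88, 76, 79, 35, 64, 27, 66, 24, 15]

[88, 76, 79, 35, 64, 27, 66, 24, 15]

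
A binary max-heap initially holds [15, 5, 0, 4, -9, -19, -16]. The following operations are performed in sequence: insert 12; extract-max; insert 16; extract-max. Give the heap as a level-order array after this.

[12, 5, 0, 4, -9, -19, -16]

insert 12:
  append 12 at index 7 → [15, 5, 0, 4, -9, -19, -16, 12]
  12 > parent 4 at index 3, swap → [15, 5, 0, 12, -9, -19, -16, 4]
  12 > parent 5 at index 1, swap → [15, 12, 0, 5, -9, -19, -16, 4]
extract-max → returns 15:
  remove root 15; move last element 4 to root → [4, 12, 0, 5, -9, -19, -16]
  4 vs larger child 12 at index 1, swap → [12, 4, 0, 5, -9, -19, -16]
  4 vs larger child 5 at index 3, swap → [12, 5, 0, 4, -9, -19, -16]
insert 16:
  append 16 at index 7 → [12, 5, 0, 4, -9, -19, -16, 16]
  16 > parent 4 at index 3, swap → [12, 5, 0, 16, -9, -19, -16, 4]
  16 > parent 5 at index 1, swap → [12, 16, 0, 5, -9, -19, -16, 4]
  16 > parent 12 at index 0, swap → [16, 12, 0, 5, -9, -19, -16, 4]
extract-max → returns 16:
  remove root 16; move last element 4 to root → [4, 12, 0, 5, -9, -19, -16]
  4 vs larger child 12 at index 1, swap → [12, 4, 0, 5, -9, -19, -16]
  4 vs larger child 5 at index 3, swap → [12, 5, 0, 4, -9, -19, -16]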